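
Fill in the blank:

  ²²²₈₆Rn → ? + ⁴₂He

Conserve mass number: 222 = A + 4, so A = 218.
Conserve atomic number: 86 = Z + 2, so Z = 84.
Z = 84 is polonium, so the species is ²¹⁸₈₄Po.

Po-218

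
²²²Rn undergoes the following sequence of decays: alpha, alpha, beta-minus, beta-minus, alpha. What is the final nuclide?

Pb-210

Start: (A, Z) = (222, 86).
After α: (218, 84).
After α: (214, 82).
After β⁻: (214, 83).
After β⁻: (214, 84).
After α: (210, 82).
Z = 82 is lead.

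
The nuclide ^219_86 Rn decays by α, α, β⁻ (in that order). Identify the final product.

Start: (A, Z) = (219, 86).
After α: (215, 84).
After α: (211, 82).
After β⁻: (211, 83).
Z = 83 is bismuth.

Bi-211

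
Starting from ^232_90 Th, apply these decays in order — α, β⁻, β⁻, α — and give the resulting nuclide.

Ra-224

Start: (A, Z) = (232, 90).
After α: (228, 88).
After β⁻: (228, 89).
After β⁻: (228, 90).
After α: (224, 88).
Z = 88 is radium.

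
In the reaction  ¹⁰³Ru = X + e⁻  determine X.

Conserve mass number: 103 = A + 0, so A = 103.
Conserve atomic number: 44 = Z − 1, so Z = 45.
Z = 45 is rhodium, so the species is ¹⁰³Rh.

Rh-103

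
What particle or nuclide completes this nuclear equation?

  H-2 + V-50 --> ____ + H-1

V-51

Conserve mass number: 2 + 50 = A + 1, so A = 51.
Conserve atomic number: 1 + 23 = Z + 1, so Z = 23.
Z = 23 is vanadium, so the species is V-51.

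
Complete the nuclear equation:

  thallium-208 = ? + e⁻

Conserve mass number: 208 = A + 0, so A = 208.
Conserve atomic number: 81 = Z − 1, so Z = 82.
Z = 82 is lead, so the species is lead-208.

Pb-208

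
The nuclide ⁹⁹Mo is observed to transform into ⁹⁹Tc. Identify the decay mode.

beta-minus decay

ΔA = 99 − 99 = 0; ΔZ = 43 − 42 = +1.
A is unchanged and Z rises by 1 — a neutron has become a proton (β⁻ decay).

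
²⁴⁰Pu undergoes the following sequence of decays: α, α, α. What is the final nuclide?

Start: (A, Z) = (240, 94).
After α: (236, 92).
After α: (232, 90).
After α: (228, 88).
Z = 88 is radium.

Ra-228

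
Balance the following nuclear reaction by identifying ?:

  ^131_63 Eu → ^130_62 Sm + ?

Conserve mass number: 131 = 130 + A, so A = 1.
Conserve atomic number: 63 = 62 + Z, so Z = 1.
A = 1 and Z = 1 is ^1_1 H — a proton.

proton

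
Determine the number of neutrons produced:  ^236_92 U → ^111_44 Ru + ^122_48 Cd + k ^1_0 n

Conserve mass number: 236 = 111 + 122 + k, so k = 236 − 233 = 3.
Check atomic number: 92 = 44 + 48 + 0 = 92. ✓

3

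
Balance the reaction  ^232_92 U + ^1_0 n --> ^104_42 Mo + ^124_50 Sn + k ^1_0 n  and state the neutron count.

5

Conserve mass number: 233 = 104 + 124 + k, so k = 233 − 228 = 5.
Check atomic number: 92 = 42 + 50 + 0 = 92. ✓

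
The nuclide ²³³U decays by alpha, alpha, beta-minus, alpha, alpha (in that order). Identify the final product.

At-217

Start: (A, Z) = (233, 92).
After α: (229, 90).
After α: (225, 88).
After β⁻: (225, 89).
After α: (221, 87).
After α: (217, 85).
Z = 85 is astatine.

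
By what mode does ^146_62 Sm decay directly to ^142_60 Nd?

ΔA = 142 − 146 = -4; ΔZ = 60 − 62 = -2.
A drops by 4 and Z drops by 2 — the signature of alpha emission.

alpha decay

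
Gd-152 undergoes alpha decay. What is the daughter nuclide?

Sm-148

Alpha decay: mass number changes by -4, atomic number by -2.
A: 152 − 4 = 148; Z: 64 − 2 = 62.
Z = 62 is samarium, so the daughter is Sm-148.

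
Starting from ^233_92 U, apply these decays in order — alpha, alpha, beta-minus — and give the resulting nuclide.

Start: (A, Z) = (233, 92).
After α: (229, 90).
After α: (225, 88).
After β⁻: (225, 89).
Z = 89 is actinium.

Ac-225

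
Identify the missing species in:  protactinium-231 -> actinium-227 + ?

alpha particle

Conserve mass number: 231 = 227 + A, so A = 4.
Conserve atomic number: 91 = 89 + Z, so Z = 2.
A = 4 and Z = 2 is helium-4 — an alpha particle.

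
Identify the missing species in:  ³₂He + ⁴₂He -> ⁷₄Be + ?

Conserve mass number: 3 + 4 = 7 + A, so A = 0.
Conserve atomic number: 2 + 2 = 4 + Z, so Z = 0.
A = 0 and Z = 0 is ⁰₀γ — a gamma ray.

gamma ray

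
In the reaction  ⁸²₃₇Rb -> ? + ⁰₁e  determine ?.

Conserve mass number: 82 = A + 0, so A = 82.
Conserve atomic number: 37 = Z + 1, so Z = 36.
Z = 36 is krypton, so the species is ⁸²₃₆Kr.

Kr-82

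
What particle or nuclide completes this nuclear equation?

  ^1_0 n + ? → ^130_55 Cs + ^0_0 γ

Cs-129

Conserve mass number: 1 + A = 130 + 0, so A = 129.
Conserve atomic number: 0 + Z = 55 + 0, so Z = 55.
Z = 55 is caesium, so the species is ^129_55 Cs.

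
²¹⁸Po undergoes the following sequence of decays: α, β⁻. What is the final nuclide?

Start: (A, Z) = (218, 84).
After α: (214, 82).
After β⁻: (214, 83).
Z = 83 is bismuth.

Bi-214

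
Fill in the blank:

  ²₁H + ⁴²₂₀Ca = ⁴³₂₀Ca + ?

Conserve mass number: 2 + 42 = 43 + A, so A = 1.
Conserve atomic number: 1 + 20 = 20 + Z, so Z = 1.
A = 1 and Z = 1 is ¹₁H — a proton.

proton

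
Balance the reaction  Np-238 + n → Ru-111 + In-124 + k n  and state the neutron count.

Conserve mass number: 239 = 111 + 124 + k, so k = 239 − 235 = 4.
Check atomic number: 93 = 44 + 49 + 0 = 93. ✓

4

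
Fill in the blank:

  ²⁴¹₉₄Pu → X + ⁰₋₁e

Am-241

Conserve mass number: 241 = A + 0, so A = 241.
Conserve atomic number: 94 = Z − 1, so Z = 95.
Z = 95 is americium, so the species is ²⁴¹₉₅Am.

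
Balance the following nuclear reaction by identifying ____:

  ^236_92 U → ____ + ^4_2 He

Conserve mass number: 236 = A + 4, so A = 232.
Conserve atomic number: 92 = Z + 2, so Z = 90.
Z = 90 is thorium, so the species is ^232_90 Th.

Th-232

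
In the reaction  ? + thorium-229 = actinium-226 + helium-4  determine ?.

proton

Conserve mass number: A + 229 = 226 + 4, so A = 1.
Conserve atomic number: Z + 90 = 89 + 2, so Z = 1.
A = 1 and Z = 1 is hydrogen-1 — a proton.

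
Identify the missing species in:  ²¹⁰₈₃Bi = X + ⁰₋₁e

Conserve mass number: 210 = A + 0, so A = 210.
Conserve atomic number: 83 = Z − 1, so Z = 84.
Z = 84 is polonium, so the species is ²¹⁰₈₄Po.

Po-210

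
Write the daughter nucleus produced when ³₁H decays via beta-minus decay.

He-3

Beta-minus decay: mass number changes by +0, atomic number by +1.
A: 3 = 3; Z: 1 + 1 = 2.
Z = 2 is helium, so the daughter is ³₂He.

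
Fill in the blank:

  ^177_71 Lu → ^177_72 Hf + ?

Conserve mass number: 177 = 177 + A, so A = 0.
Conserve atomic number: 71 = 72 + Z, so Z = -1.
A = 0 and Z = -1 is ^0_-1 e — a beta-minus particle.

beta-minus particle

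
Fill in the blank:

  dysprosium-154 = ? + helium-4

Gd-150

Conserve mass number: 154 = A + 4, so A = 150.
Conserve atomic number: 66 = Z + 2, so Z = 64.
Z = 64 is gadolinium, so the species is gadolinium-150.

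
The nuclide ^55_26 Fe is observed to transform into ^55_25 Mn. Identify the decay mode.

ΔA = 55 − 55 = 0; ΔZ = 25 − 26 = -1.
A is unchanged and Z drops by 1 — a proton has become a neutron (β⁺ emission or electron capture).

beta-plus decay or electron capture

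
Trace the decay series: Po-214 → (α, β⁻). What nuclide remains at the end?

Start: (A, Z) = (214, 84).
After α: (210, 82).
After β⁻: (210, 83).
Z = 83 is bismuth.

Bi-210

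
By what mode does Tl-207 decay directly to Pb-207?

ΔA = 207 − 207 = 0; ΔZ = 82 − 81 = +1.
A is unchanged and Z rises by 1 — a neutron has become a proton (β⁻ decay).

beta-minus decay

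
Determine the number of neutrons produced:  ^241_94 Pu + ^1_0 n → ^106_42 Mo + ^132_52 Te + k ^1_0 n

Conserve mass number: 242 = 106 + 132 + k, so k = 242 − 238 = 4.
Check atomic number: 94 = 42 + 52 + 0 = 94. ✓

4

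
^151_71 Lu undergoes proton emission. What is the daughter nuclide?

Proton emission: mass number changes by -1, atomic number by -1.
A: 151 − 1 = 150; Z: 71 − 1 = 70.
Z = 70 is ytterbium, so the daughter is ^150_70 Yb.

Yb-150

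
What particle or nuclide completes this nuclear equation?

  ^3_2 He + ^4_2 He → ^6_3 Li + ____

Conserve mass number: 3 + 4 = 6 + A, so A = 1.
Conserve atomic number: 2 + 2 = 3 + Z, so Z = 1.
A = 1 and Z = 1 is ^1_1 H — a proton.

proton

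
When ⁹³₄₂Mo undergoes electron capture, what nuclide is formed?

Electron capture: mass number changes by +0, atomic number by -1.
A: 93 = 93; Z: 42 − 1 = 41.
Z = 41 is niobium, so the daughter is ⁹³₄₁Nb.

Nb-93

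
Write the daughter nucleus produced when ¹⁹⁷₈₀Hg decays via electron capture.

Au-197

Electron capture: mass number changes by +0, atomic number by -1.
A: 197 = 197; Z: 80 − 1 = 79.
Z = 79 is gold, so the daughter is ¹⁹⁷₇₉Au.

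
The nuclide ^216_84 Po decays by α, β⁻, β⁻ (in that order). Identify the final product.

Start: (A, Z) = (216, 84).
After α: (212, 82).
After β⁻: (212, 83).
After β⁻: (212, 84).
Z = 84 is polonium.

Po-212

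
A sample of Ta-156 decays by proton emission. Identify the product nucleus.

Proton emission: mass number changes by -1, atomic number by -1.
A: 156 − 1 = 155; Z: 73 − 1 = 72.
Z = 72 is hafnium, so the daughter is Hf-155.

Hf-155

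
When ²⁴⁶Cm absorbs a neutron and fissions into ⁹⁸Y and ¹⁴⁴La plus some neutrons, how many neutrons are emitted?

Conserve mass number: 247 = 98 + 144 + k, so k = 247 − 242 = 5.
Check atomic number: 96 = 39 + 57 + 0 = 96. ✓

5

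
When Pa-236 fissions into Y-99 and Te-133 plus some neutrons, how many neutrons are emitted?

4

Conserve mass number: 236 = 99 + 133 + k, so k = 236 − 232 = 4.
Check atomic number: 91 = 39 + 52 + 0 = 91. ✓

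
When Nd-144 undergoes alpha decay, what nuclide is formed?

Ce-140

Alpha decay: mass number changes by -4, atomic number by -2.
A: 144 − 4 = 140; Z: 60 − 2 = 58.
Z = 58 is cerium, so the daughter is Ce-140.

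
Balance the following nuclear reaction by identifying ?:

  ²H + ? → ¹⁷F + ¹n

Conserve mass number: 2 + A = 17 + 1, so A = 16.
Conserve atomic number: 1 + Z = 9 + 0, so Z = 8.
Z = 8 is oxygen, so the species is ¹⁶O.

O-16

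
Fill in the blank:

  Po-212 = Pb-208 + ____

Conserve mass number: 212 = 208 + A, so A = 4.
Conserve atomic number: 84 = 82 + Z, so Z = 2.
A = 4 and Z = 2 is He-4 — an alpha particle.

alpha particle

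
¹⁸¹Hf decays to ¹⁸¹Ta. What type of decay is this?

ΔA = 181 − 181 = 0; ΔZ = 73 − 72 = +1.
A is unchanged and Z rises by 1 — a neutron has become a proton (β⁻ decay).

beta-minus decay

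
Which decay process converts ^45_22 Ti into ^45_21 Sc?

beta-plus decay or electron capture

ΔA = 45 − 45 = 0; ΔZ = 21 − 22 = -1.
A is unchanged and Z drops by 1 — a proton has become a neutron (β⁺ emission or electron capture).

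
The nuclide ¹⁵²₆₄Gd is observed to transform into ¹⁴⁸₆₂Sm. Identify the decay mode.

ΔA = 148 − 152 = -4; ΔZ = 62 − 64 = -2.
A drops by 4 and Z drops by 2 — the signature of alpha emission.

alpha decay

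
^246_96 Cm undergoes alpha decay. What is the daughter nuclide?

Alpha decay: mass number changes by -4, atomic number by -2.
A: 246 − 4 = 242; Z: 96 − 2 = 94.
Z = 94 is plutonium, so the daughter is ^242_94 Pu.

Pu-242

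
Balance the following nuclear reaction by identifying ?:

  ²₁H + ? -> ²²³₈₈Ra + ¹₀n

Conserve mass number: 2 + A = 223 + 1, so A = 222.
Conserve atomic number: 1 + Z = 88 + 0, so Z = 87.
Z = 87 is francium, so the species is ²²²₈₇Fr.

Fr-222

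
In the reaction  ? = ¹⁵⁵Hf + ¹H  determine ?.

Ta-156

Conserve mass number: A = 155 + 1, so A = 156.
Conserve atomic number: Z = 72 + 1, so Z = 73.
Z = 73 is tantalum, so the species is ¹⁵⁶Ta.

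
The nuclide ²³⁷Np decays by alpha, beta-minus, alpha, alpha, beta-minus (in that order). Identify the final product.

Ac-225

Start: (A, Z) = (237, 93).
After α: (233, 91).
After β⁻: (233, 92).
After α: (229, 90).
After α: (225, 88).
After β⁻: (225, 89).
Z = 89 is actinium.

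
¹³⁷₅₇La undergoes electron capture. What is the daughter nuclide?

Ba-137

Electron capture: mass number changes by +0, atomic number by -1.
A: 137 = 137; Z: 57 − 1 = 56.
Z = 56 is barium, so the daughter is ¹³⁷₅₆Ba.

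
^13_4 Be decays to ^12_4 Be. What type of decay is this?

neutron emission

ΔA = 12 − 13 = -1; ΔZ = 4 − 4 = +0.
A drops by 1 with Z unchanged — a neutron was emitted.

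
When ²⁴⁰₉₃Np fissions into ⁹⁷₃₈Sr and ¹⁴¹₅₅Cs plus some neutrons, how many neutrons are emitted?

Conserve mass number: 240 = 97 + 141 + k, so k = 240 − 238 = 2.
Check atomic number: 93 = 38 + 55 + 0 = 93. ✓

2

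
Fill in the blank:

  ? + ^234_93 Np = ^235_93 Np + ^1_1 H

Conserve mass number: A + 234 = 235 + 1, so A = 2.
Conserve atomic number: Z + 93 = 93 + 1, so Z = 1.
A = 2 and Z = 1 is ^2_1 H — a deuteron.

deuteron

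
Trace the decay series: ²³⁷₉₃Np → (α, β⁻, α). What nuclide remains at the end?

Start: (A, Z) = (237, 93).
After α: (233, 91).
After β⁻: (233, 92).
After α: (229, 90).
Z = 90 is thorium.

Th-229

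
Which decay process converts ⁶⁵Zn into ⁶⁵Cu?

beta-plus decay or electron capture

ΔA = 65 − 65 = 0; ΔZ = 29 − 30 = -1.
A is unchanged and Z drops by 1 — a proton has become a neutron (β⁺ emission or electron capture).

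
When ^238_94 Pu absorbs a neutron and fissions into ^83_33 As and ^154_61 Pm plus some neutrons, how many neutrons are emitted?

Conserve mass number: 239 = 83 + 154 + k, so k = 239 − 237 = 2.
Check atomic number: 94 = 33 + 61 + 0 = 94. ✓

2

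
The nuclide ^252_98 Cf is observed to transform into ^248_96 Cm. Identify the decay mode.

alpha decay

ΔA = 248 − 252 = -4; ΔZ = 96 − 98 = -2.
A drops by 4 and Z drops by 2 — the signature of alpha emission.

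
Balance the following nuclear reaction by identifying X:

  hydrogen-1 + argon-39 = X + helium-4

Cl-36

Conserve mass number: 1 + 39 = A + 4, so A = 36.
Conserve atomic number: 1 + 18 = Z + 2, so Z = 17.
Z = 17 is chlorine, so the species is chlorine-36.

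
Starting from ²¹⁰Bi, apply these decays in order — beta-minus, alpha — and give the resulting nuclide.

Pb-206

Start: (A, Z) = (210, 83).
After β⁻: (210, 84).
After α: (206, 82).
Z = 82 is lead.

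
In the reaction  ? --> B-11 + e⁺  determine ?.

C-11

Conserve mass number: A = 11 + 0, so A = 11.
Conserve atomic number: Z = 5 + 1, so Z = 6.
Z = 6 is carbon, so the species is C-11.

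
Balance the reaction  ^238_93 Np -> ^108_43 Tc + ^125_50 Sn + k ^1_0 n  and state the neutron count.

Conserve mass number: 238 = 108 + 125 + k, so k = 238 − 233 = 5.
Check atomic number: 93 = 43 + 50 + 0 = 93. ✓

5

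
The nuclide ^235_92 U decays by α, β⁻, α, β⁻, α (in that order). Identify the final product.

Start: (A, Z) = (235, 92).
After α: (231, 90).
After β⁻: (231, 91).
After α: (227, 89).
After β⁻: (227, 90).
After α: (223, 88).
Z = 88 is radium.

Ra-223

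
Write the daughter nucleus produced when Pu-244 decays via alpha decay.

Alpha decay: mass number changes by -4, atomic number by -2.
A: 244 − 4 = 240; Z: 94 − 2 = 92.
Z = 92 is uranium, so the daughter is U-240.

U-240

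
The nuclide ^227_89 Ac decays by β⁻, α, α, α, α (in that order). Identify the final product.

Start: (A, Z) = (227, 89).
After β⁻: (227, 90).
After α: (223, 88).
After α: (219, 86).
After α: (215, 84).
After α: (211, 82).
Z = 82 is lead.

Pb-211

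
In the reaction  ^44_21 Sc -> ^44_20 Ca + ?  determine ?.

positron

Conserve mass number: 44 = 44 + A, so A = 0.
Conserve atomic number: 21 = 20 + Z, so Z = 1.
A = 0 and Z = 1 is ^0_1 e — a positron.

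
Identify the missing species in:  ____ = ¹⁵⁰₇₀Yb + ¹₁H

Conserve mass number: A = 150 + 1, so A = 151.
Conserve atomic number: Z = 70 + 1, so Z = 71.
Z = 71 is lutetium, so the species is ¹⁵¹₇₁Lu.

Lu-151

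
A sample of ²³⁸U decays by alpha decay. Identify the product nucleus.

Alpha decay: mass number changes by -4, atomic number by -2.
A: 238 − 4 = 234; Z: 92 − 2 = 90.
Z = 90 is thorium, so the daughter is ²³⁴Th.

Th-234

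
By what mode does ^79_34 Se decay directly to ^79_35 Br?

beta-minus decay

ΔA = 79 − 79 = 0; ΔZ = 35 − 34 = +1.
A is unchanged and Z rises by 1 — a neutron has become a proton (β⁻ decay).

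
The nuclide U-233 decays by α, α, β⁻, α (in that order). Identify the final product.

Start: (A, Z) = (233, 92).
After α: (229, 90).
After α: (225, 88).
After β⁻: (225, 89).
After α: (221, 87).
Z = 87 is francium.

Fr-221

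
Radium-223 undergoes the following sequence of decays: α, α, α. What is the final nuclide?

Pb-211

Start: (A, Z) = (223, 88).
After α: (219, 86).
After α: (215, 84).
After α: (211, 82).
Z = 82 is lead.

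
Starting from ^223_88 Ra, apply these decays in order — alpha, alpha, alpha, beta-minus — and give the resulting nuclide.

Bi-211

Start: (A, Z) = (223, 88).
After α: (219, 86).
After α: (215, 84).
After α: (211, 82).
After β⁻: (211, 83).
Z = 83 is bismuth.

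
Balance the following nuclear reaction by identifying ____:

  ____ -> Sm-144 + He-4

Gd-148

Conserve mass number: A = 144 + 4, so A = 148.
Conserve atomic number: Z = 62 + 2, so Z = 64.
Z = 64 is gadolinium, so the species is Gd-148.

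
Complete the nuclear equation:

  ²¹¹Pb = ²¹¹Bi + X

beta-minus particle

Conserve mass number: 211 = 211 + A, so A = 0.
Conserve atomic number: 82 = 83 + Z, so Z = -1.
A = 0 and Z = -1 is e⁻ — a beta-minus particle.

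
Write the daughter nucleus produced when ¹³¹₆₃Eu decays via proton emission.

Proton emission: mass number changes by -1, atomic number by -1.
A: 131 − 1 = 130; Z: 63 − 1 = 62.
Z = 62 is samarium, so the daughter is ¹³⁰₆₂Sm.

Sm-130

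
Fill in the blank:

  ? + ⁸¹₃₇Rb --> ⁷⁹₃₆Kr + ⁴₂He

deuteron

Conserve mass number: A + 81 = 79 + 4, so A = 2.
Conserve atomic number: Z + 37 = 36 + 2, so Z = 1.
A = 2 and Z = 1 is ²₁H — a deuteron.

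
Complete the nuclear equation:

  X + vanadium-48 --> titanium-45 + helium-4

proton

Conserve mass number: A + 48 = 45 + 4, so A = 1.
Conserve atomic number: Z + 23 = 22 + 2, so Z = 1.
A = 1 and Z = 1 is hydrogen-1 — a proton.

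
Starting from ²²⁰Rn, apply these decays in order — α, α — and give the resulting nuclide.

Pb-212

Start: (A, Z) = (220, 86).
After α: (216, 84).
After α: (212, 82).
Z = 82 is lead.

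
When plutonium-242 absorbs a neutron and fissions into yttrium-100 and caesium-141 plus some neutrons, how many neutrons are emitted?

2

Conserve mass number: 243 = 100 + 141 + k, so k = 243 − 241 = 2.
Check atomic number: 94 = 39 + 55 + 0 = 94. ✓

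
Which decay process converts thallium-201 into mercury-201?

beta-plus decay or electron capture

ΔA = 201 − 201 = 0; ΔZ = 80 − 81 = -1.
A is unchanged and Z drops by 1 — a proton has become a neutron (β⁺ emission or electron capture).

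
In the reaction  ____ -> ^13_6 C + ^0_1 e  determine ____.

Conserve mass number: A = 13 + 0, so A = 13.
Conserve atomic number: Z = 6 + 1, so Z = 7.
Z = 7 is nitrogen, so the species is ^13_7 N.

N-13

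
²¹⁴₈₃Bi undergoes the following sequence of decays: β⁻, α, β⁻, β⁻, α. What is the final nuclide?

Pb-206

Start: (A, Z) = (214, 83).
After β⁻: (214, 84).
After α: (210, 82).
After β⁻: (210, 83).
After β⁻: (210, 84).
After α: (206, 82).
Z = 82 is lead.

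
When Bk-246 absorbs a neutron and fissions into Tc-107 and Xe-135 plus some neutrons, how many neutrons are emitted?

5

Conserve mass number: 247 = 107 + 135 + k, so k = 247 − 242 = 5.
Check atomic number: 97 = 43 + 54 + 0 = 97. ✓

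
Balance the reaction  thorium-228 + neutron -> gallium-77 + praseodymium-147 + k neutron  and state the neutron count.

5

Conserve mass number: 229 = 77 + 147 + k, so k = 229 − 224 = 5.
Check atomic number: 90 = 31 + 59 + 0 = 90. ✓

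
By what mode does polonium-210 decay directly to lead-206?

ΔA = 206 − 210 = -4; ΔZ = 82 − 84 = -2.
A drops by 4 and Z drops by 2 — the signature of alpha emission.

alpha decay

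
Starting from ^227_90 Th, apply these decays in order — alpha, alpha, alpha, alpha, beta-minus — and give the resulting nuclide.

Bi-211

Start: (A, Z) = (227, 90).
After α: (223, 88).
After α: (219, 86).
After α: (215, 84).
After α: (211, 82).
After β⁻: (211, 83).
Z = 83 is bismuth.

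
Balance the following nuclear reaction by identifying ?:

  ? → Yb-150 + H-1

Lu-151

Conserve mass number: A = 150 + 1, so A = 151.
Conserve atomic number: Z = 70 + 1, so Z = 71.
Z = 71 is lutetium, so the species is Lu-151.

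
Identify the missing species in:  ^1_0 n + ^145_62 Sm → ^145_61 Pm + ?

proton

Conserve mass number: 1 + 145 = 145 + A, so A = 1.
Conserve atomic number: 0 + 62 = 61 + Z, so Z = 1.
A = 1 and Z = 1 is ^1_1 H — a proton.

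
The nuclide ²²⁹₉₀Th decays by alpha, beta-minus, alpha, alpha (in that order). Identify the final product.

At-217

Start: (A, Z) = (229, 90).
After α: (225, 88).
After β⁻: (225, 89).
After α: (221, 87).
After α: (217, 85).
Z = 85 is astatine.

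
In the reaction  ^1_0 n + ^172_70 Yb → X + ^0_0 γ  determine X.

Yb-173

Conserve mass number: 1 + 172 = A + 0, so A = 173.
Conserve atomic number: 0 + 70 = Z + 0, so Z = 70.
Z = 70 is ytterbium, so the species is ^173_70 Yb.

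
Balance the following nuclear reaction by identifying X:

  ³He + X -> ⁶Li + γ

triton

Conserve mass number: 3 + A = 6 + 0, so A = 3.
Conserve atomic number: 2 + Z = 3 + 0, so Z = 1.
A = 3 and Z = 1 is ³H — a triton.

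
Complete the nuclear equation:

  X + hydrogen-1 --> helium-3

deuteron

Conserve mass number: A + 1 = 3, so A = 2.
Conserve atomic number: Z + 1 = 2, so Z = 1.
A = 2 and Z = 1 is hydrogen-2 — a deuteron.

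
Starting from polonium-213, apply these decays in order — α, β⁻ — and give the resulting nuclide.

Start: (A, Z) = (213, 84).
After α: (209, 82).
After β⁻: (209, 83).
Z = 83 is bismuth.

Bi-209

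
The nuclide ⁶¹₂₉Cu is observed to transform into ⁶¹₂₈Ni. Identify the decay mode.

ΔA = 61 − 61 = 0; ΔZ = 28 − 29 = -1.
A is unchanged and Z drops by 1 — a proton has become a neutron (β⁺ emission or electron capture).

beta-plus decay or electron capture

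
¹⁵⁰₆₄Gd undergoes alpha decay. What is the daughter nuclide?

Alpha decay: mass number changes by -4, atomic number by -2.
A: 150 − 4 = 146; Z: 64 − 2 = 62.
Z = 62 is samarium, so the daughter is ¹⁴⁶₆₂Sm.

Sm-146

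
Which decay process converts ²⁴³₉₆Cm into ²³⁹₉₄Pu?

ΔA = 239 − 243 = -4; ΔZ = 94 − 96 = -2.
A drops by 4 and Z drops by 2 — the signature of alpha emission.

alpha decay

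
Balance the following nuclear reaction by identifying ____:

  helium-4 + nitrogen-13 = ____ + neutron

F-16

Conserve mass number: 4 + 13 = A + 1, so A = 16.
Conserve atomic number: 2 + 7 = Z + 0, so Z = 9.
Z = 9 is fluorine, so the species is fluorine-16.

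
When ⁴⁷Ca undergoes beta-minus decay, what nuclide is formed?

Beta-minus decay: mass number changes by +0, atomic number by +1.
A: 47 = 47; Z: 20 + 1 = 21.
Z = 21 is scandium, so the daughter is ⁴⁷Sc.

Sc-47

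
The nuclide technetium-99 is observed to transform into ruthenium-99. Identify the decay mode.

ΔA = 99 − 99 = 0; ΔZ = 44 − 43 = +1.
A is unchanged and Z rises by 1 — a neutron has become a proton (β⁻ decay).

beta-minus decay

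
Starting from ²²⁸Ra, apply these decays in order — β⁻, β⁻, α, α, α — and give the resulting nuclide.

Po-216

Start: (A, Z) = (228, 88).
After β⁻: (228, 89).
After β⁻: (228, 90).
After α: (224, 88).
After α: (220, 86).
After α: (216, 84).
Z = 84 is polonium.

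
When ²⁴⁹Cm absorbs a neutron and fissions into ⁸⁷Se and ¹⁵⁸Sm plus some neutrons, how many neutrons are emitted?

5

Conserve mass number: 250 = 87 + 158 + k, so k = 250 − 245 = 5.
Check atomic number: 96 = 34 + 62 + 0 = 96. ✓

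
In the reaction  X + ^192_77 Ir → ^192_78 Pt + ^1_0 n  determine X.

Conserve mass number: A + 192 = 192 + 1, so A = 1.
Conserve atomic number: Z + 77 = 78 + 0, so Z = 1.
A = 1 and Z = 1 is ^1_1 H — a proton.

proton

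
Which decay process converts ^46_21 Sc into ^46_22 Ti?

ΔA = 46 − 46 = 0; ΔZ = 22 − 21 = +1.
A is unchanged and Z rises by 1 — a neutron has become a proton (β⁻ decay).

beta-minus decay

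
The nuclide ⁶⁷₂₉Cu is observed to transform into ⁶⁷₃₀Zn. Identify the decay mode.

ΔA = 67 − 67 = 0; ΔZ = 30 − 29 = +1.
A is unchanged and Z rises by 1 — a neutron has become a proton (β⁻ decay).

beta-minus decay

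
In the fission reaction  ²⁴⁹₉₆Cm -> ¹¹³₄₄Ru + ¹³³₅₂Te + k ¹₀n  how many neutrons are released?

3

Conserve mass number: 249 = 113 + 133 + k, so k = 249 − 246 = 3.
Check atomic number: 96 = 44 + 52 + 0 = 96. ✓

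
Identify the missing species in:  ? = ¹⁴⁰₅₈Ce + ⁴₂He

Conserve mass number: A = 140 + 4, so A = 144.
Conserve atomic number: Z = 58 + 2, so Z = 60.
Z = 60 is neodymium, so the species is ¹⁴⁴₆₀Nd.

Nd-144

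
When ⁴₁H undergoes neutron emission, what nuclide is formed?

Neutron emission: mass number changes by -1, atomic number by +0.
A: 4 − 1 = 3; Z: 1 = 1.
Z = 1 is hydrogen, so the daughter is ³₁H.

H-3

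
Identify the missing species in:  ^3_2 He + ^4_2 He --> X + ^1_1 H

Conserve mass number: 3 + 4 = A + 1, so A = 6.
Conserve atomic number: 2 + 2 = Z + 1, so Z = 3.
Z = 3 is lithium, so the species is ^6_3 Li.

Li-6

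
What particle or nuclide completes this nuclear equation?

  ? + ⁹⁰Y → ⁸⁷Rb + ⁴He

neutron

Conserve mass number: A + 90 = 87 + 4, so A = 1.
Conserve atomic number: Z + 39 = 37 + 2, so Z = 0.
A = 1 and Z = 0 is ¹n — a neutron.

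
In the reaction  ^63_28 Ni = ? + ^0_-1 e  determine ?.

Conserve mass number: 63 = A + 0, so A = 63.
Conserve atomic number: 28 = Z − 1, so Z = 29.
Z = 29 is copper, so the species is ^63_29 Cu.

Cu-63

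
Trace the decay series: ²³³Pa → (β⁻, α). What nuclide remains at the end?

Start: (A, Z) = (233, 91).
After β⁻: (233, 92).
After α: (229, 90).
Z = 90 is thorium.

Th-229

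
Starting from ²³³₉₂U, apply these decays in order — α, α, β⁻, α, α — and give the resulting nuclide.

At-217

Start: (A, Z) = (233, 92).
After α: (229, 90).
After α: (225, 88).
After β⁻: (225, 89).
After α: (221, 87).
After α: (217, 85).
Z = 85 is astatine.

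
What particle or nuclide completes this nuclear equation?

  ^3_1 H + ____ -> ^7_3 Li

alpha particle

Conserve mass number: 3 + A = 7, so A = 4.
Conserve atomic number: 1 + Z = 3, so Z = 2.
A = 4 and Z = 2 is ^4_2 He — an alpha particle.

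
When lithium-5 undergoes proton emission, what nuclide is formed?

Proton emission: mass number changes by -1, atomic number by -1.
A: 5 − 1 = 4; Z: 3 − 1 = 2.
Z = 2 is helium, so the daughter is helium-4.

He-4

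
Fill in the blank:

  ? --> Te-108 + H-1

I-109

Conserve mass number: A = 108 + 1, so A = 109.
Conserve atomic number: Z = 52 + 1, so Z = 53.
Z = 53 is iodine, so the species is I-109.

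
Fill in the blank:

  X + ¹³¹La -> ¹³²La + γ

neutron

Conserve mass number: A + 131 = 132 + 0, so A = 1.
Conserve atomic number: Z + 57 = 57 + 0, so Z = 0.
A = 1 and Z = 0 is ¹n — a neutron.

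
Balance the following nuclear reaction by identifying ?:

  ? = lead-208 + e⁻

Conserve mass number: A = 208 + 0, so A = 208.
Conserve atomic number: Z = 82 − 1, so Z = 81.
Z = 81 is thallium, so the species is thallium-208.

Tl-208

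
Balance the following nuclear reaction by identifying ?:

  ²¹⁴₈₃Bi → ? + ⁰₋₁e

Po-214

Conserve mass number: 214 = A + 0, so A = 214.
Conserve atomic number: 83 = Z − 1, so Z = 84.
Z = 84 is polonium, so the species is ²¹⁴₈₄Po.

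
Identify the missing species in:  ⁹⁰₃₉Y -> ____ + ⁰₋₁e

Conserve mass number: 90 = A + 0, so A = 90.
Conserve atomic number: 39 = Z − 1, so Z = 40.
Z = 40 is zirconium, so the species is ⁹⁰₄₀Zr.

Zr-90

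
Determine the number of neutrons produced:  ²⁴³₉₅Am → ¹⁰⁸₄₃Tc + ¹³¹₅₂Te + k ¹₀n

4

Conserve mass number: 243 = 108 + 131 + k, so k = 243 − 239 = 4.
Check atomic number: 95 = 43 + 52 + 0 = 95. ✓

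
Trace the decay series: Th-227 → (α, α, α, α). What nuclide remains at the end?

Start: (A, Z) = (227, 90).
After α: (223, 88).
After α: (219, 86).
After α: (215, 84).
After α: (211, 82).
Z = 82 is lead.

Pb-211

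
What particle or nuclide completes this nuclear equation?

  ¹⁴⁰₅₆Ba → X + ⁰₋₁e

La-140

Conserve mass number: 140 = A + 0, so A = 140.
Conserve atomic number: 56 = Z − 1, so Z = 57.
Z = 57 is lanthanum, so the species is ¹⁴⁰₅₇La.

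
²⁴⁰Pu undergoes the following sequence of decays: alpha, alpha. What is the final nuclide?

Th-232

Start: (A, Z) = (240, 94).
After α: (236, 92).
After α: (232, 90).
Z = 90 is thorium.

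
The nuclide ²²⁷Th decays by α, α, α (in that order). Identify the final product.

Start: (A, Z) = (227, 90).
After α: (223, 88).
After α: (219, 86).
After α: (215, 84).
Z = 84 is polonium.

Po-215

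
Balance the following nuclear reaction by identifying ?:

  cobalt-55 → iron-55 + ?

Conserve mass number: 55 = 55 + A, so A = 0.
Conserve atomic number: 27 = 26 + Z, so Z = 1.
A = 0 and Z = 1 is e⁺ — a positron.

positron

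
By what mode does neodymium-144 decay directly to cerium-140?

alpha decay

ΔA = 140 − 144 = -4; ΔZ = 58 − 60 = -2.
A drops by 4 and Z drops by 2 — the signature of alpha emission.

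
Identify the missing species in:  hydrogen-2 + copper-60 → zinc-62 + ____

Conserve mass number: 2 + 60 = 62 + A, so A = 0.
Conserve atomic number: 1 + 29 = 30 + Z, so Z = 0.
A = 0 and Z = 0 is γ — a gamma ray.

gamma ray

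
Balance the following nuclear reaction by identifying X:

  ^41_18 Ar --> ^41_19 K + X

beta-minus particle

Conserve mass number: 41 = 41 + A, so A = 0.
Conserve atomic number: 18 = 19 + Z, so Z = -1.
A = 0 and Z = -1 is ^0_-1 e — a beta-minus particle.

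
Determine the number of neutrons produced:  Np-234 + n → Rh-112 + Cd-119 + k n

Conserve mass number: 235 = 112 + 119 + k, so k = 235 − 231 = 4.
Check atomic number: 93 = 45 + 48 + 0 = 93. ✓

4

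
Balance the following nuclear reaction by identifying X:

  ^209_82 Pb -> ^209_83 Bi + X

Conserve mass number: 209 = 209 + A, so A = 0.
Conserve atomic number: 82 = 83 + Z, so Z = -1.
A = 0 and Z = -1 is ^0_-1 e — a beta-minus particle.

beta-minus particle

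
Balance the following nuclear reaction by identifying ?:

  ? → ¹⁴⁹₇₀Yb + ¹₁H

Conserve mass number: A = 149 + 1, so A = 150.
Conserve atomic number: Z = 70 + 1, so Z = 71.
Z = 71 is lutetium, so the species is ¹⁵⁰₇₁Lu.

Lu-150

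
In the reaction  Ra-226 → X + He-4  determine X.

Conserve mass number: 226 = A + 4, so A = 222.
Conserve atomic number: 88 = Z + 2, so Z = 86.
Z = 86 is radon, so the species is Rn-222.

Rn-222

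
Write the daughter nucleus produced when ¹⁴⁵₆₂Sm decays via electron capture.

Electron capture: mass number changes by +0, atomic number by -1.
A: 145 = 145; Z: 62 − 1 = 61.
Z = 61 is promethium, so the daughter is ¹⁴⁵₆₁Pm.

Pm-145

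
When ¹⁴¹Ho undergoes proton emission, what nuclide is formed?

Proton emission: mass number changes by -1, atomic number by -1.
A: 141 − 1 = 140; Z: 67 − 1 = 66.
Z = 66 is dysprosium, so the daughter is ¹⁴⁰Dy.

Dy-140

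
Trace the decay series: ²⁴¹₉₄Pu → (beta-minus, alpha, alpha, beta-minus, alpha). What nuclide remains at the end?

Th-229

Start: (A, Z) = (241, 94).
After β⁻: (241, 95).
After α: (237, 93).
After α: (233, 91).
After β⁻: (233, 92).
After α: (229, 90).
Z = 90 is thorium.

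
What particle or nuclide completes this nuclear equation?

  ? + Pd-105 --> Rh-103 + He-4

Conserve mass number: A + 105 = 103 + 4, so A = 2.
Conserve atomic number: Z + 46 = 45 + 2, so Z = 1.
A = 2 and Z = 1 is H-2 — a deuteron.

deuteron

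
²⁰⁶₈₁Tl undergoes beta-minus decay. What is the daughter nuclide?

Beta-minus decay: mass number changes by +0, atomic number by +1.
A: 206 = 206; Z: 81 + 1 = 82.
Z = 82 is lead, so the daughter is ²⁰⁶₈₂Pb.

Pb-206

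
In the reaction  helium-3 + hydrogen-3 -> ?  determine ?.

Li-6

Conserve mass number: 3 + 3 = A, so A = 6.
Conserve atomic number: 2 + 1 = Z, so Z = 3.
Z = 3 is lithium, so the species is lithium-6.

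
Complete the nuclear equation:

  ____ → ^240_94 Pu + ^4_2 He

Cm-244

Conserve mass number: A = 240 + 4, so A = 244.
Conserve atomic number: Z = 94 + 2, so Z = 96.
Z = 96 is curium, so the species is ^244_96 Cm.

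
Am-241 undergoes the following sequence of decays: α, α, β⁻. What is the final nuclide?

Start: (A, Z) = (241, 95).
After α: (237, 93).
After α: (233, 91).
After β⁻: (233, 92).
Z = 92 is uranium.

U-233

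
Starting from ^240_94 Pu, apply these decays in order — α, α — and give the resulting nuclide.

Th-232

Start: (A, Z) = (240, 94).
After α: (236, 92).
After α: (232, 90).
Z = 90 is thorium.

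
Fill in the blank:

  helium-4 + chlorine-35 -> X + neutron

Conserve mass number: 4 + 35 = A + 1, so A = 38.
Conserve atomic number: 2 + 17 = Z + 0, so Z = 19.
Z = 19 is potassium, so the species is potassium-38.

K-38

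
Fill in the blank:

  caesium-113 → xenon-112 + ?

proton

Conserve mass number: 113 = 112 + A, so A = 1.
Conserve atomic number: 55 = 54 + Z, so Z = 1.
A = 1 and Z = 1 is hydrogen-1 — a proton.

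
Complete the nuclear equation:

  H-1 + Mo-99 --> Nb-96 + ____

Conserve mass number: 1 + 99 = 96 + A, so A = 4.
Conserve atomic number: 1 + 42 = 41 + Z, so Z = 2.
A = 4 and Z = 2 is He-4 — an alpha particle.

alpha particle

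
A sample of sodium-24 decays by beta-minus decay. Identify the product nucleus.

Beta-minus decay: mass number changes by +0, atomic number by +1.
A: 24 = 24; Z: 11 + 1 = 12.
Z = 12 is magnesium, so the daughter is magnesium-24.

Mg-24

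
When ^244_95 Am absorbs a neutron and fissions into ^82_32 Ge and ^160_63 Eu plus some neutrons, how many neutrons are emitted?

Conserve mass number: 245 = 82 + 160 + k, so k = 245 − 242 = 3.
Check atomic number: 95 = 32 + 63 + 0 = 95. ✓

3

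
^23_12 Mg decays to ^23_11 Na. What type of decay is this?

beta-plus decay or electron capture

ΔA = 23 − 23 = 0; ΔZ = 11 − 12 = -1.
A is unchanged and Z drops by 1 — a proton has become a neutron (β⁺ emission or electron capture).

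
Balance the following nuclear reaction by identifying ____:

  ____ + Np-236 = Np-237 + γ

neutron

Conserve mass number: A + 236 = 237 + 0, so A = 1.
Conserve atomic number: Z + 93 = 93 + 0, so Z = 0.
A = 1 and Z = 0 is n — a neutron.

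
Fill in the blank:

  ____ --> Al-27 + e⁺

Si-27

Conserve mass number: A = 27 + 0, so A = 27.
Conserve atomic number: Z = 13 + 1, so Z = 14.
Z = 14 is silicon, so the species is Si-27.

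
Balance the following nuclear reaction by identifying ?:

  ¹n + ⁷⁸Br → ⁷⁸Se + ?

proton

Conserve mass number: 1 + 78 = 78 + A, so A = 1.
Conserve atomic number: 0 + 35 = 34 + Z, so Z = 1.
A = 1 and Z = 1 is ¹H — a proton.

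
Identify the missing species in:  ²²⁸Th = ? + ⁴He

Ra-224

Conserve mass number: 228 = A + 4, so A = 224.
Conserve atomic number: 90 = Z + 2, so Z = 88.
Z = 88 is radium, so the species is ²²⁴Ra.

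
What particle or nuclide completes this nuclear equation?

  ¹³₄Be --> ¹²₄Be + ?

Conserve mass number: 13 = 12 + A, so A = 1.
Conserve atomic number: 4 = 4 + Z, so Z = 0.
A = 1 and Z = 0 is ¹₀n — a neutron.

neutron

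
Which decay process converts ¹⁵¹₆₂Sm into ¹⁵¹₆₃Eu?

ΔA = 151 − 151 = 0; ΔZ = 63 − 62 = +1.
A is unchanged and Z rises by 1 — a neutron has become a proton (β⁻ decay).

beta-minus decay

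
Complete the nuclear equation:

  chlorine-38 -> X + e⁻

Conserve mass number: 38 = A + 0, so A = 38.
Conserve atomic number: 17 = Z − 1, so Z = 18.
Z = 18 is argon, so the species is argon-38.

Ar-38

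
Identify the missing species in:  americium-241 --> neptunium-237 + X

Conserve mass number: 241 = 237 + A, so A = 4.
Conserve atomic number: 95 = 93 + Z, so Z = 2.
A = 4 and Z = 2 is helium-4 — an alpha particle.

alpha particle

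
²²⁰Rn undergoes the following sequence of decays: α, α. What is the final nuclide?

Start: (A, Z) = (220, 86).
After α: (216, 84).
After α: (212, 82).
Z = 82 is lead.

Pb-212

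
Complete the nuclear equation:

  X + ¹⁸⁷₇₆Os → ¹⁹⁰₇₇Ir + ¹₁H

alpha particle

Conserve mass number: A + 187 = 190 + 1, so A = 4.
Conserve atomic number: Z + 76 = 77 + 1, so Z = 2.
A = 4 and Z = 2 is ⁴₂He — an alpha particle.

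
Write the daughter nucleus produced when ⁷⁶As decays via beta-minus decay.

Se-76

Beta-minus decay: mass number changes by +0, atomic number by +1.
A: 76 = 76; Z: 33 + 1 = 34.
Z = 34 is selenium, so the daughter is ⁷⁶Se.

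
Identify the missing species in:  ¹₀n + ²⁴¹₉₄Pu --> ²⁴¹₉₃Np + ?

proton

Conserve mass number: 1 + 241 = 241 + A, so A = 1.
Conserve atomic number: 0 + 94 = 93 + Z, so Z = 1.
A = 1 and Z = 1 is ¹₁H — a proton.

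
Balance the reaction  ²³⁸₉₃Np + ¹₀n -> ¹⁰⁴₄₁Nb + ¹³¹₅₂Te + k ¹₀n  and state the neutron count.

Conserve mass number: 239 = 104 + 131 + k, so k = 239 − 235 = 4.
Check atomic number: 93 = 41 + 52 + 0 = 93. ✓

4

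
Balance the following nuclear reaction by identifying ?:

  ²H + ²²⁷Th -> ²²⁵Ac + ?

alpha particle

Conserve mass number: 2 + 227 = 225 + A, so A = 4.
Conserve atomic number: 1 + 90 = 89 + Z, so Z = 2.
A = 4 and Z = 2 is ⁴He — an alpha particle.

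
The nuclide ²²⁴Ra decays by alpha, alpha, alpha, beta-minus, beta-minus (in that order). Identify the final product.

Po-212

Start: (A, Z) = (224, 88).
After α: (220, 86).
After α: (216, 84).
After α: (212, 82).
After β⁻: (212, 83).
After β⁻: (212, 84).
Z = 84 is polonium.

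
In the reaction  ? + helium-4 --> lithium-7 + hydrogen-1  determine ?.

Conserve mass number: A + 4 = 7 + 1, so A = 4.
Conserve atomic number: Z + 2 = 3 + 1, so Z = 2.
A = 4 and Z = 2 is helium-4 — an alpha particle.

alpha particle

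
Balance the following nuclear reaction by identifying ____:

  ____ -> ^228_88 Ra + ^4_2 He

Conserve mass number: A = 228 + 4, so A = 232.
Conserve atomic number: Z = 88 + 2, so Z = 90.
Z = 90 is thorium, so the species is ^232_90 Th.

Th-232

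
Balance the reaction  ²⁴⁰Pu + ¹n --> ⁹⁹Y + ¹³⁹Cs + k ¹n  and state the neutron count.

3

Conserve mass number: 241 = 99 + 139 + k, so k = 241 − 238 = 3.
Check atomic number: 94 = 39 + 55 + 0 = 94. ✓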